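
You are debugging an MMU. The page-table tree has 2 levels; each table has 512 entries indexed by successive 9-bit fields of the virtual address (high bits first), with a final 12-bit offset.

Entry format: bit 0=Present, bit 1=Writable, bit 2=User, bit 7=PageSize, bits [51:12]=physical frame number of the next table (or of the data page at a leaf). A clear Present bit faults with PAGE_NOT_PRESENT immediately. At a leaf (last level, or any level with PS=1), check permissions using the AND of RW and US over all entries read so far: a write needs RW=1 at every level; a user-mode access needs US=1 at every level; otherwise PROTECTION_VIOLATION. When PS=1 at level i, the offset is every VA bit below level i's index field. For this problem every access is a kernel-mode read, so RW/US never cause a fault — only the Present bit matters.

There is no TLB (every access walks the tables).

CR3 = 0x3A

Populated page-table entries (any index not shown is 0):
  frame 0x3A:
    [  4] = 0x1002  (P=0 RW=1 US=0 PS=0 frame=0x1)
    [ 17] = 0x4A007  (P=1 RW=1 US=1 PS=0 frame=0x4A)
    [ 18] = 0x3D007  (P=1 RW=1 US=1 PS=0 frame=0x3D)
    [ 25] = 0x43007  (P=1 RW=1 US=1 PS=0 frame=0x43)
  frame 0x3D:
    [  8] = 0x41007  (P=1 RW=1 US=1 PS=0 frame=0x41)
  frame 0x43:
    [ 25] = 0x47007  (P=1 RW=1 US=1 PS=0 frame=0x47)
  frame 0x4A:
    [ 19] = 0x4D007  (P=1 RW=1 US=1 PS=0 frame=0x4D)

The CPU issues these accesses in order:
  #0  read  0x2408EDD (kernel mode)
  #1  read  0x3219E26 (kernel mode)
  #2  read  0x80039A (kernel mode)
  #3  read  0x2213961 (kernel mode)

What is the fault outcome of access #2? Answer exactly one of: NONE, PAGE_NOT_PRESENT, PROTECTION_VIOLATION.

Per-access translation:
#0 VA=0x2408EDD (r,kernel):
  [0] read 0x3A idx=18: raw=0x3D007 flags P=1 W=1 U=1 S=0
  [1] read 0x3D idx=8: raw=0x41007 flags P=1 W=1 U=1 S=0
  → PA=0x41EDD  (2 entries read)
#1 VA=0x3219E26 (r,kernel):
  [0] read 0x3A idx=25: raw=0x43007 flags P=1 W=1 U=1 S=0
  [1] read 0x43 idx=25: raw=0x47007 flags P=1 W=1 U=1 S=0
  → PA=0x47E26  (2 entries read)
#2 VA=0x80039A (r,kernel):
  [0] read 0x3A idx=4: raw=0x1002 flags P=0 W=1 U=0 S=0
  → PAGE_NOT_PRESENT  (1 entries read)
#3 VA=0x2213961 (r,kernel):
  [0] read 0x3A idx=17: raw=0x4A007 flags P=1 W=1 U=1 S=0
  [1] read 0x4A idx=19: raw=0x4D007 flags P=1 W=1 U=1 S=0
  → PA=0x4D961  (2 entries read)

Access #2 fault: PAGE_NOT_PRESENT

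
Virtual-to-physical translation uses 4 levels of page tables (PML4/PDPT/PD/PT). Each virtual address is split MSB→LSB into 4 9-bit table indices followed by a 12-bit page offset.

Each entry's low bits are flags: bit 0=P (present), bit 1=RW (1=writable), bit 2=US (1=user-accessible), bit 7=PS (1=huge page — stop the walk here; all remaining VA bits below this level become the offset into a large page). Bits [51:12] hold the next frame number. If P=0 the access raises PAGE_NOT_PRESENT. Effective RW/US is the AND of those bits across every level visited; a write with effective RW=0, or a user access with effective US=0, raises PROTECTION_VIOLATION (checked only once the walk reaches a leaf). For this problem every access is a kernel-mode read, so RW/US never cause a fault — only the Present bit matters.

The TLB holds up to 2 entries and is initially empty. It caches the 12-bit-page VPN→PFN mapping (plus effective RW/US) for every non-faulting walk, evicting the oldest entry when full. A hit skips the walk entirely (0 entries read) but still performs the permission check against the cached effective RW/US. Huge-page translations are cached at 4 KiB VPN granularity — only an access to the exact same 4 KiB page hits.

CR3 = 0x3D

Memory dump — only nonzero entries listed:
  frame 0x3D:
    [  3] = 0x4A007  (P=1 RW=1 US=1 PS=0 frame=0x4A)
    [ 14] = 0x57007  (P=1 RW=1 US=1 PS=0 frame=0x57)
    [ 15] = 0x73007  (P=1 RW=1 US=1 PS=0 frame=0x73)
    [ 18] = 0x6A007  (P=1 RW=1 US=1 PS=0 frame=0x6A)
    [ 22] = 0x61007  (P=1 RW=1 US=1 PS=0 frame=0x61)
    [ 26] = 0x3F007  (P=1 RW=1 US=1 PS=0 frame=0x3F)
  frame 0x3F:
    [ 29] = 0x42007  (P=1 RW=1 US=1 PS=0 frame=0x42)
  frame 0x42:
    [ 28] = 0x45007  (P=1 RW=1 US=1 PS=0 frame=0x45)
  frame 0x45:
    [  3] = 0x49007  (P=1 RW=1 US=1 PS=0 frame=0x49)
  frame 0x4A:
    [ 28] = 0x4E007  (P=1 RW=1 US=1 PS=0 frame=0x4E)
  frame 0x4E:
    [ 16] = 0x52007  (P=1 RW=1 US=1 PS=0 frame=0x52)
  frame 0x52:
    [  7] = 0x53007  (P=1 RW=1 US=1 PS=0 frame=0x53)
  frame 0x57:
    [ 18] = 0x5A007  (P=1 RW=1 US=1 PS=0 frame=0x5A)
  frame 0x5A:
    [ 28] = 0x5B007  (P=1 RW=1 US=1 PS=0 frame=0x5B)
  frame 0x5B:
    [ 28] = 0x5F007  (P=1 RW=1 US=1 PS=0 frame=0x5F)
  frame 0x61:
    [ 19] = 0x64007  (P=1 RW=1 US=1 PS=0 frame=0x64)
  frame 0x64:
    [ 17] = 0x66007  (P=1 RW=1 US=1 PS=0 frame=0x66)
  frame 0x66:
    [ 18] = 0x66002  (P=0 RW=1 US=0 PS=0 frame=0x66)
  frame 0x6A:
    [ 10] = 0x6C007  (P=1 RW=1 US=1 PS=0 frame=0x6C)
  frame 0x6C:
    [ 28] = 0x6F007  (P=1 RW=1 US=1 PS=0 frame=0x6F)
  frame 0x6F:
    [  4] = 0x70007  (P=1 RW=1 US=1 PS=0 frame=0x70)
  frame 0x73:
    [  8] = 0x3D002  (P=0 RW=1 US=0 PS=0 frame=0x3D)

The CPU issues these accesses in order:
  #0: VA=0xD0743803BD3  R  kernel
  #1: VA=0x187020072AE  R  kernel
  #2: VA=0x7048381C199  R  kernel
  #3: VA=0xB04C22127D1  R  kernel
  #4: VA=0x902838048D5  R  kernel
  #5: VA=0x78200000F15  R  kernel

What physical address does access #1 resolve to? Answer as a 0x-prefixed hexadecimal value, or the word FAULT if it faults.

Walk each access:
#0 VA=0xD0743803BD3 (r,kernel):
  lvl0: tbl 0x3D, slot 26 ⇒ 0x3F007 (P1/RW1/US1/PS0)
  lvl1: tbl 0x3F, slot 29 ⇒ 0x42007 (P1/RW1/US1/PS0)
  lvl2: tbl 0x42, slot 28 ⇒ 0x45007 (P1/RW1/US1/PS0)
  lvl3: tbl 0x45, slot 3 ⇒ 0x49007 (P1/RW1/US1/PS0)
  → PA=0x49BD3  (4 entries read)
#1 VA=0x187020072AE (r,kernel):
  lvl0: tbl 0x3D, slot 3 ⇒ 0x4A007 (P1/RW1/US1/PS0)
  lvl1: tbl 0x4A, slot 28 ⇒ 0x4E007 (P1/RW1/US1/PS0)
  lvl2: tbl 0x4E, slot 16 ⇒ 0x52007 (P1/RW1/US1/PS0)
  lvl3: tbl 0x52, slot 7 ⇒ 0x53007 (P1/RW1/US1/PS0)
  → PA=0x532AE  (4 entries read)
#2 VA=0x7048381C199 (r,kernel):
  lvl0: tbl 0x3D, slot 14 ⇒ 0x57007 (P1/RW1/US1/PS0)
  lvl1: tbl 0x57, slot 18 ⇒ 0x5A007 (P1/RW1/US1/PS0)
  lvl2: tbl 0x5A, slot 28 ⇒ 0x5B007 (P1/RW1/US1/PS0)
  lvl3: tbl 0x5B, slot 28 ⇒ 0x5F007 (P1/RW1/US1/PS0)
  → PA=0x5F199  (4 entries read)
#3 VA=0xB04C22127D1 (r,kernel):
  lvl0: tbl 0x3D, slot 22 ⇒ 0x61007 (P1/RW1/US1/PS0)
  lvl1: tbl 0x61, slot 19 ⇒ 0x64007 (P1/RW1/US1/PS0)
  lvl2: tbl 0x64, slot 17 ⇒ 0x66007 (P1/RW1/US1/PS0)
  lvl3: tbl 0x66, slot 18 ⇒ 0x66002 (P0/RW1/US0/PS0)
  ⇒ fault: PAGE_NOT_PRESENT  — 4 lookups
#4 VA=0x902838048D5 (r,kernel):
  lvl0: tbl 0x3D, slot 18 ⇒ 0x6A007 (P1/RW1/US1/PS0)
  lvl1: tbl 0x6A, slot 10 ⇒ 0x6C007 (P1/RW1/US1/PS0)
  lvl2: tbl 0x6C, slot 28 ⇒ 0x6F007 (P1/RW1/US1/PS0)
  lvl3: tbl 0x6F, slot 4 ⇒ 0x70007 (P1/RW1/US1/PS0)
  → PA=0x708D5  (4 entries read)
#5 VA=0x78200000F15 (r,kernel):
  lvl0: tbl 0x3D, slot 15 ⇒ 0x73007 (P1/RW1/US1/PS0)
  lvl1: tbl 0x73, slot 8 ⇒ 0x3D002 (P0/RW1/US0/PS0)
  ⇒ fault: PAGE_NOT_PRESENT  — 2 lookups

Access #1 PA: 0x532AE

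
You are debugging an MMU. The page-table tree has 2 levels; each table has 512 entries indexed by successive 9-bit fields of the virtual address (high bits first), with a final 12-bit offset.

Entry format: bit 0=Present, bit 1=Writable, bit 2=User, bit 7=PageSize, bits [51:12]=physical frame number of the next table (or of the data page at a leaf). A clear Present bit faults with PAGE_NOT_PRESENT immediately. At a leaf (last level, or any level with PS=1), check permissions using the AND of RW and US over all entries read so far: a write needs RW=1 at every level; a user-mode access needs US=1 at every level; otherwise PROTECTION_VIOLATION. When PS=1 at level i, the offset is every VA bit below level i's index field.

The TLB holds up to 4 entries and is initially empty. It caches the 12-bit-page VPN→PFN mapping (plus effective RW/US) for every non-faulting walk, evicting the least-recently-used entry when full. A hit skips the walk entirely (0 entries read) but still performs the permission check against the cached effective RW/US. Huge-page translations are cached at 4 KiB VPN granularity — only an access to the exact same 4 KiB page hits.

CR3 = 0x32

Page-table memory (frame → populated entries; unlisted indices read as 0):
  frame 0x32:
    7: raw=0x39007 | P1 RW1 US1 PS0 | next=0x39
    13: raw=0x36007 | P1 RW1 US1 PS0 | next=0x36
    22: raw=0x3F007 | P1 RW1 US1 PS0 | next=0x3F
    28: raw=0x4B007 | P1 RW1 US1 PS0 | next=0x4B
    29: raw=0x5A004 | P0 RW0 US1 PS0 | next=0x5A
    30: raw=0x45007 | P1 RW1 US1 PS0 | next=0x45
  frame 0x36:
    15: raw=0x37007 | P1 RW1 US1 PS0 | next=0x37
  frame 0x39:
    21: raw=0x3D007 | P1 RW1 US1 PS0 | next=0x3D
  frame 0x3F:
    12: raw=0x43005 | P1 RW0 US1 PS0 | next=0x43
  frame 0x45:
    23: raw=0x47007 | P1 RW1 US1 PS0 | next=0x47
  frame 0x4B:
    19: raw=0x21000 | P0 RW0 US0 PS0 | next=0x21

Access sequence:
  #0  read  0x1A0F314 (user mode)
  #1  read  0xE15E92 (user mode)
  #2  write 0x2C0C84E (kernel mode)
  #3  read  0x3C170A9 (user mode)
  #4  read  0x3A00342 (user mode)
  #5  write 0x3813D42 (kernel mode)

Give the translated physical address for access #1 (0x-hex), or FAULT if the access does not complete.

Per-access translation:
#0 VA=0x1A0F314 (r,user):
  L0: frame=0x32 idx=13 entry=0x36007 [P=1 RW=1 US=1 PS=0]
  L1: frame=0x36 idx=15 entry=0x37007 [P=1 RW=1 US=1 PS=0]
  ⇒ phys 0x37314  [2 reads]
#1 VA=0xE15E92 (r,user):
  L0: frame=0x32 idx=7 entry=0x39007 [P=1 RW=1 US=1 PS=0]
  L1: frame=0x39 idx=21 entry=0x3D007 [P=1 RW=1 US=1 PS=0]
  ⇒ phys 0x3DE92  [2 reads]
#2 VA=0x2C0C84E (w,kernel):
  L0: frame=0x32 idx=22 entry=0x3F007 [P=1 RW=1 US=1 PS=0]
  L1: frame=0x3F idx=12 entry=0x43005 [P=1 RW=0 US=1 PS=0]
  ⇒ fault: PROTECTION_VIOLATION  — 2 lookups
#3 VA=0x3C170A9 (r,user):
  L0: frame=0x32 idx=30 entry=0x45007 [P=1 RW=1 US=1 PS=0]
  L1: frame=0x45 idx=23 entry=0x47007 [P=1 RW=1 US=1 PS=0]
  ⇒ phys 0x470A9  [2 reads]
#4 VA=0x3A00342 (r,user):
  L0: frame=0x32 idx=29 entry=0x5A004 [P=0 RW=0 US=1 PS=0]
  ⇒ fault: PAGE_NOT_PRESENT  — 1 lookups
#5 VA=0x3813D42 (w,kernel):
  L0: frame=0x32 idx=28 entry=0x4B007 [P=1 RW=1 US=1 PS=0]
  L1: frame=0x4B idx=19 entry=0x21000 [P=0 RW=0 US=0 PS=0]
  ⇒ fault: PAGE_NOT_PRESENT  — 2 lookups

Access #1 PA: 0x3DE92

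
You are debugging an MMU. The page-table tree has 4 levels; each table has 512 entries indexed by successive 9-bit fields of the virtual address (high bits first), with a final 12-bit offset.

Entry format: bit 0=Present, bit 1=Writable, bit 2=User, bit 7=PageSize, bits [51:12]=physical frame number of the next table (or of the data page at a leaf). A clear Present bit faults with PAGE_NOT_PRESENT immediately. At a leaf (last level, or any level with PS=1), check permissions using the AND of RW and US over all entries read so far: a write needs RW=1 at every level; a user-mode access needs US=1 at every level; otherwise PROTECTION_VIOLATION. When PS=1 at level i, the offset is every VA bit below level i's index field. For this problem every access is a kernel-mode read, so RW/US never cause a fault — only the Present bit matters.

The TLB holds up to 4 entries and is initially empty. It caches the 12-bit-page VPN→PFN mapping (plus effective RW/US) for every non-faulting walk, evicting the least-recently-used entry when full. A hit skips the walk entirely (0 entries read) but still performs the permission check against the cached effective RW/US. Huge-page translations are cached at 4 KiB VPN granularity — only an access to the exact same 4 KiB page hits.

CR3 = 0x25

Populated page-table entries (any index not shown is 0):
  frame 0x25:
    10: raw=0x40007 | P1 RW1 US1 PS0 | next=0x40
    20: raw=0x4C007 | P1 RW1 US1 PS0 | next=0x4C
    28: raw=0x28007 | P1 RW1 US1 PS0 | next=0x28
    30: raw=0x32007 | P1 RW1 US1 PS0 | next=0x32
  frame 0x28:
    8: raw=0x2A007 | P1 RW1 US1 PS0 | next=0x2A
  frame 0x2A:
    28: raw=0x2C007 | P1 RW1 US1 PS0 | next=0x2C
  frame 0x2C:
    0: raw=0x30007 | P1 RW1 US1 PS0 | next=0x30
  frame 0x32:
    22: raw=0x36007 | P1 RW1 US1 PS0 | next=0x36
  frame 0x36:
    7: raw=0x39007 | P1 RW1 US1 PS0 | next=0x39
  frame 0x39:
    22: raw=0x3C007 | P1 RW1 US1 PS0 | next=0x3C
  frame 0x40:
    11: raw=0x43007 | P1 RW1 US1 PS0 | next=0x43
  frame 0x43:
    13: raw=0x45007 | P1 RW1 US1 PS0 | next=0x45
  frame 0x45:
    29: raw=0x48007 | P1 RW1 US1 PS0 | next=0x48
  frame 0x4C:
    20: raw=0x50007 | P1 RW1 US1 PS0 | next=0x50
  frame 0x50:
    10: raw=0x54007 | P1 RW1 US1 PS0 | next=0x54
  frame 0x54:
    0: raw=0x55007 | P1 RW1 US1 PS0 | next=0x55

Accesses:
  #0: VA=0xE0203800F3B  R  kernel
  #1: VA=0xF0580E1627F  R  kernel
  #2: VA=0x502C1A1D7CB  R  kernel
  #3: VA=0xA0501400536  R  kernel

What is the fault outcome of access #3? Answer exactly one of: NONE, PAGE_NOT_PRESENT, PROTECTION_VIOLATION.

Per-access translation:
#0 VA=0xE0203800F3B (r,kernel):
  lvl0: tbl 0x25, slot 28 ⇒ 0x28007 (P1/RW1/US1/PS0)
  lvl1: tbl 0x28, slot 8 ⇒ 0x2A007 (P1/RW1/US1/PS0)
  lvl2: tbl 0x2A, slot 28 ⇒ 0x2C007 (P1/RW1/US1/PS0)
  lvl3: tbl 0x2C, slot 0 ⇒ 0x30007 (P1/RW1/US1/PS0)
  ✓ 0x30F3B  — 4 lookups
#1 VA=0xF0580E1627F (r,kernel):
  lvl0: tbl 0x25, slot 30 ⇒ 0x32007 (P1/RW1/US1/PS0)
  lvl1: tbl 0x32, slot 22 ⇒ 0x36007 (P1/RW1/US1/PS0)
  lvl2: tbl 0x36, slot 7 ⇒ 0x39007 (P1/RW1/US1/PS0)
  lvl3: tbl 0x39, slot 22 ⇒ 0x3C007 (P1/RW1/US1/PS0)
  ✓ 0x3C27F  — 4 lookups
#2 VA=0x502C1A1D7CB (r,kernel):
  lvl0: tbl 0x25, slot 10 ⇒ 0x40007 (P1/RW1/US1/PS0)
  lvl1: tbl 0x40, slot 11 ⇒ 0x43007 (P1/RW1/US1/PS0)
  lvl2: tbl 0x43, slot 13 ⇒ 0x45007 (P1/RW1/US1/PS0)
  lvl3: tbl 0x45, slot 29 ⇒ 0x48007 (P1/RW1/US1/PS0)
  ✓ 0x487CB  — 4 lookups
#3 VA=0xA0501400536 (r,kernel):
  lvl0: tbl 0x25, slot 20 ⇒ 0x4C007 (P1/RW1/US1/PS0)
  lvl1: tbl 0x4C, slot 20 ⇒ 0x50007 (P1/RW1/US1/PS0)
  lvl2: tbl 0x50, slot 10 ⇒ 0x54007 (P1/RW1/US1/PS0)
  lvl3: tbl 0x54, slot 0 ⇒ 0x55007 (P1/RW1/US1/PS0)
  ✓ 0x55536  — 4 lookups

Access #3 fault: NONE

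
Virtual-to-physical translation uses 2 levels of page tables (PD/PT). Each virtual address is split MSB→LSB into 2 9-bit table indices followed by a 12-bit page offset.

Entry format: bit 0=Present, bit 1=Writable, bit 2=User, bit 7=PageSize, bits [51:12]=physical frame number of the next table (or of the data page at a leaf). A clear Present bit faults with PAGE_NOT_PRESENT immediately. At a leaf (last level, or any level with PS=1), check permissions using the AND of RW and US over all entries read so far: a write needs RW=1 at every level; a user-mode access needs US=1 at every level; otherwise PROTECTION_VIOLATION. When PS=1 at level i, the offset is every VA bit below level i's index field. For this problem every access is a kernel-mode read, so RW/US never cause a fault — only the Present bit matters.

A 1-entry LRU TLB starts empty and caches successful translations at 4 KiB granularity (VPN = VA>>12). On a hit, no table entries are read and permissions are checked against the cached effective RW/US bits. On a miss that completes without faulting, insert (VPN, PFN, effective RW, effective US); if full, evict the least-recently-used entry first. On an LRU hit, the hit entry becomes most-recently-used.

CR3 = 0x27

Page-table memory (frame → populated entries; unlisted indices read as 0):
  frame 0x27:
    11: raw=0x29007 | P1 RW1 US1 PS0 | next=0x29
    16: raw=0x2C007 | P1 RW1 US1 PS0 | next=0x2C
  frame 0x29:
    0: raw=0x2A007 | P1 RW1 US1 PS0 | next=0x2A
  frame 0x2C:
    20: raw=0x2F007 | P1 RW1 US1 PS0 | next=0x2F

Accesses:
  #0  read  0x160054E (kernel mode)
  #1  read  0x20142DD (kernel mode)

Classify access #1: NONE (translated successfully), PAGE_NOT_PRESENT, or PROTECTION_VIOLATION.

Per-access translation:
#0 VA=0x160054E (r,kernel):
  [0] read 0x27 idx=11: raw=0x29007 flags P=1 W=1 U=1 S=0
  [1] read 0x29 idx=0: raw=0x2A007 flags P=1 W=1 U=1 S=0
  → PA=0x2A54E  (2 entries read)
#1 VA=0x20142DD (r,kernel):
  [0] read 0x27 idx=16: raw=0x2C007 flags P=1 W=1 U=1 S=0
  [1] read 0x2C idx=20: raw=0x2F007 flags P=1 W=1 U=1 S=0
  → PA=0x2F2DD  (2 entries read)

Access #1 fault: NONE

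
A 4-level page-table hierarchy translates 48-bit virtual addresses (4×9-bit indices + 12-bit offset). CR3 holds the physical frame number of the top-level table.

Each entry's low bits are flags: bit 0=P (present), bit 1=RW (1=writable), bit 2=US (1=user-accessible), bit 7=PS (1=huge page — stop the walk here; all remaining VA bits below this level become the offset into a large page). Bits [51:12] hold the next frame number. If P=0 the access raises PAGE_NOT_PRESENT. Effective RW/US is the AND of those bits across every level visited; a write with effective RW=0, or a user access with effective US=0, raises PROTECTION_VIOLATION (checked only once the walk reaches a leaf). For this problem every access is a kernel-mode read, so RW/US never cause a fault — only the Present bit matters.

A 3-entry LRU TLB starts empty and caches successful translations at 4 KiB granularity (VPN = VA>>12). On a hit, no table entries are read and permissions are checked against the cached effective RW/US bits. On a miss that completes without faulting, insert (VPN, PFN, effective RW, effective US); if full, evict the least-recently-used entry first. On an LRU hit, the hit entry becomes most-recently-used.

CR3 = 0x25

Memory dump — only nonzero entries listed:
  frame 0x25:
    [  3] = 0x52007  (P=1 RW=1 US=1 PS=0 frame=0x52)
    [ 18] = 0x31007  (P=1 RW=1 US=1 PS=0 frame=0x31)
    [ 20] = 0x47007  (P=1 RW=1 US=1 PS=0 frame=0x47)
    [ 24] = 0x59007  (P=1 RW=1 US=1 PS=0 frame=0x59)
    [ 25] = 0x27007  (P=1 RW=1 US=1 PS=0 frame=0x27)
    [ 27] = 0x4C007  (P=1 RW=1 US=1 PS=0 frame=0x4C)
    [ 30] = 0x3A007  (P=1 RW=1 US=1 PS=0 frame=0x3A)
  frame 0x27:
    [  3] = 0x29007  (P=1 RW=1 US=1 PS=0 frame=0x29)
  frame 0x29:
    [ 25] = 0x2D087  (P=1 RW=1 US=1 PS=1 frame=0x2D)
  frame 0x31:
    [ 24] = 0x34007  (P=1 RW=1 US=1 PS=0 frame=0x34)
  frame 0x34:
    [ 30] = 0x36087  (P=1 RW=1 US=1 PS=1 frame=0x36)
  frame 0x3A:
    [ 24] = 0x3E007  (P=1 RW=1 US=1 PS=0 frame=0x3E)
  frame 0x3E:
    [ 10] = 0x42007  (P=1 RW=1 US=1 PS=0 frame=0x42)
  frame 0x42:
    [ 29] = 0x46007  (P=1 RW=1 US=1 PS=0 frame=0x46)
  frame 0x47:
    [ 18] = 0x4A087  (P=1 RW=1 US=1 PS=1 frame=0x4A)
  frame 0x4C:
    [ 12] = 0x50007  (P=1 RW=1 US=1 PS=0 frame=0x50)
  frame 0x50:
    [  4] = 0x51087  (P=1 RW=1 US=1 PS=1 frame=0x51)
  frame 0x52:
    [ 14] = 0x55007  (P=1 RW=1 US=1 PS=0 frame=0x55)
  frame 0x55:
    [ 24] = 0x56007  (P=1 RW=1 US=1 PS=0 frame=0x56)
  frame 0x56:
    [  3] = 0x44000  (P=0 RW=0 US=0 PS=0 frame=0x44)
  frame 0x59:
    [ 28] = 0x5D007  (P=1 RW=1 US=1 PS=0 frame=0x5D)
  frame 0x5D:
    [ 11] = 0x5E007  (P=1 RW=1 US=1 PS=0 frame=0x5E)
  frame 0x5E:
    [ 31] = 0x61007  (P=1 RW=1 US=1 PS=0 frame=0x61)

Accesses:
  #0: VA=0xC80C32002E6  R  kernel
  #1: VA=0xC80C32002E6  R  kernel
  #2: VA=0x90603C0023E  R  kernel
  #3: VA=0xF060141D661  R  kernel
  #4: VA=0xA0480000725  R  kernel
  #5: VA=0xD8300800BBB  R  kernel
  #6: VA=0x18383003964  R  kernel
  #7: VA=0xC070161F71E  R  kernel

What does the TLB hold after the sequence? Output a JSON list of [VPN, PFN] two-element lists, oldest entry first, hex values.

Walk each access:
#0 VA=0xC80C32002E6 (r,kernel):
  [0] read 0x25 idx=25: raw=0x27007 flags P=1 W=1 U=1 S=0
  [1] read 0x27 idx=3: raw=0x29007 flags P=1 W=1 U=1 S=0
  [2] read 0x29 idx=25: raw=0x2D087 flags P=1 W=1 U=1 S=1
  ⇒ phys 0x2D2E6 (huge @L2)  [3 reads]
#1 VA=0xC80C32002E6 (r,kernel):
  TLB hit vpn=0xC80C3200 → PA=0x2D2E6
#2 VA=0x90603C0023E (r,kernel):
  [0] read 0x25 idx=18: raw=0x31007 flags P=1 W=1 U=1 S=0
  [1] read 0x31 idx=24: raw=0x34007 flags P=1 W=1 U=1 S=0
  [2] read 0x34 idx=30: raw=0x36087 flags P=1 W=1 U=1 S=1
  ⇒ phys 0x3623E (huge @L2)  [3 reads]
#3 VA=0xF060141D661 (r,kernel):
  [0] read 0x25 idx=30: raw=0x3A007 flags P=1 W=1 U=1 S=0
  [1] read 0x3A idx=24: raw=0x3E007 flags P=1 W=1 U=1 S=0
  [2] read 0x3E idx=10: raw=0x42007 flags P=1 W=1 U=1 S=0
  [3] read 0x42 idx=29: raw=0x46007 flags P=1 W=1 U=1 S=0
  ⇒ phys 0x46661  [4 reads]
#4 VA=0xA0480000725 (r,kernel):
  [0] read 0x25 idx=20: raw=0x47007 flags P=1 W=1 U=1 S=0
  [1] read 0x47 idx=18: raw=0x4A087 flags P=1 W=1 U=1 S=1
  ⇒ phys 0x4A725 (huge @L1)  [2 reads]
#5 VA=0xD8300800BBB (r,kernel):
  [0] read 0x25 idx=27: raw=0x4C007 flags P=1 W=1 U=1 S=0
  [1] read 0x4C idx=12: raw=0x50007 flags P=1 W=1 U=1 S=0
  [2] read 0x50 idx=4: raw=0x51087 flags P=1 W=1 U=1 S=1
  ⇒ phys 0x51BBB (huge @L2)  [3 reads]
#6 VA=0x18383003964 (r,kernel):
  [0] read 0x25 idx=3: raw=0x52007 flags P=1 W=1 U=1 S=0
  [1] read 0x52 idx=14: raw=0x55007 flags P=1 W=1 U=1 S=0
  [2] read 0x55 idx=24: raw=0x56007 flags P=1 W=1 U=1 S=0
  [3] read 0x56 idx=3: raw=0x44000 flags P=0 W=0 U=0 S=0
  → PAGE_NOT_PRESENT  (4 entries read)
#7 VA=0xC070161F71E (r,kernel):
  [0] read 0x25 idx=24: raw=0x59007 flags P=1 W=1 U=1 S=0
  [1] read 0x59 idx=28: raw=0x5D007 flags P=1 W=1 U=1 S=0
  [2] read 0x5D idx=11: raw=0x5E007 flags P=1 W=1 U=1 S=0
  [3] read 0x5E idx=31: raw=0x61007 flags P=1 W=1 U=1 S=0
  ⇒ phys 0x6171E  [4 reads]

TLB: [["0xA0480000", "0x4A"], ["0xD8300800", "0x51"], ["0xC070161F", "0x61"]]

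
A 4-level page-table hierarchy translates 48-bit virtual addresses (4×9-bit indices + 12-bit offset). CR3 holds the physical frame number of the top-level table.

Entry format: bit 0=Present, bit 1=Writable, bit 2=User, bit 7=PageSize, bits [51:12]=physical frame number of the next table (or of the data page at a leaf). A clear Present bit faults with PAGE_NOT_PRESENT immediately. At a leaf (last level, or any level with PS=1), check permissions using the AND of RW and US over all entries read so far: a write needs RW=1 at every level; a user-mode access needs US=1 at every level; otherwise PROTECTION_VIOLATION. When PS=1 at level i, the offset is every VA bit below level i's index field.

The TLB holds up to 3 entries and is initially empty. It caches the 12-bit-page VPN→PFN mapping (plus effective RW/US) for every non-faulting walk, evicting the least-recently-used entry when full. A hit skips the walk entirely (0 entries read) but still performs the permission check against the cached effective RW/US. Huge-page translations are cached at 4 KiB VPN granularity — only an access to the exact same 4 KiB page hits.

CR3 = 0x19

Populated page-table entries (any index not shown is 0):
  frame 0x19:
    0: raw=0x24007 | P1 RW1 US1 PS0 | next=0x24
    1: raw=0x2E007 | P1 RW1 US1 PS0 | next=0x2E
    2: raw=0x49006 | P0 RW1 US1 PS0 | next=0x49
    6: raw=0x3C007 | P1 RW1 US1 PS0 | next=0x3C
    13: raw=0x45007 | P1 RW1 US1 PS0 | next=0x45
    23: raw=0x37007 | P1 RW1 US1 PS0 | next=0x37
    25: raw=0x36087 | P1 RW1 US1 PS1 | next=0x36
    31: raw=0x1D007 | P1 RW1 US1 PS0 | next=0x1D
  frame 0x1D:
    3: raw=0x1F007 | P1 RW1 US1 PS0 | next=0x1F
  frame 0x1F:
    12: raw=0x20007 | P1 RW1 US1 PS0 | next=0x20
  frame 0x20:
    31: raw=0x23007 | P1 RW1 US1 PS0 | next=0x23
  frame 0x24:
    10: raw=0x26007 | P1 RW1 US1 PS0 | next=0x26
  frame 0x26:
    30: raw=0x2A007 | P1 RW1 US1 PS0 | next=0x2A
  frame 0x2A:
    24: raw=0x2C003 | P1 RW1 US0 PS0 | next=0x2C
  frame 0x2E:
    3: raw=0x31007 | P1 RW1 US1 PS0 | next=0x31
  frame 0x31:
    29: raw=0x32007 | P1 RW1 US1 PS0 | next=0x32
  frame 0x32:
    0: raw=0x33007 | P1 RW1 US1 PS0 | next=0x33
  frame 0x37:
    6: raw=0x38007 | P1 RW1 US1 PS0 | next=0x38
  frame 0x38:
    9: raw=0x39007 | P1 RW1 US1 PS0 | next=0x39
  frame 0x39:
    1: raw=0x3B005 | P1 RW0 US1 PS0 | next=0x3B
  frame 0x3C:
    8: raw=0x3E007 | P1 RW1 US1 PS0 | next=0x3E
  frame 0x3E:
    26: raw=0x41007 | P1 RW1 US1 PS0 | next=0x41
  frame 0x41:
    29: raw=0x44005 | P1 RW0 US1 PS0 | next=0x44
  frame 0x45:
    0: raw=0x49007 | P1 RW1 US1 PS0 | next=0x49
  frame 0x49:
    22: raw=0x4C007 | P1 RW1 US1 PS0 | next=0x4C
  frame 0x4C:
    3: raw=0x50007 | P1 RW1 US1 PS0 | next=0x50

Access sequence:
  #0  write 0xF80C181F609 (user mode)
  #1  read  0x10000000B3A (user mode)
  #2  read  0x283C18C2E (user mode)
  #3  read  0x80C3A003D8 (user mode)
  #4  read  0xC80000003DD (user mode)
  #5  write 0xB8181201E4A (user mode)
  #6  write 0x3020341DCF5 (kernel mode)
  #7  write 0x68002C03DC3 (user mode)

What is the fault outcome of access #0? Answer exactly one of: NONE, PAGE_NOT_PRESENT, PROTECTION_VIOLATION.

Per-access translation:
#0 VA=0xF80C181F609 (w,user):
  L0 @0x19[31] → 0x1D007  P=1,RW=1,US=1,PS=0
  L1 @0x1D[3] → 0x1F007  P=1,RW=1,US=1,PS=0
  L2 @0x1F[12] → 0x20007  P=1,RW=1,US=1,PS=0
  L3 @0x20[31] → 0x23007  P=1,RW=1,US=1,PS=0
  ✓ 0x23609  — 4 lookups
#1 VA=0x10000000B3A (r,user):
  L0 @0x19[2] → 0x49006  P=0,RW=1,US=1,PS=0
  ⇒ fault: PAGE_NOT_PRESENT  — 1 lookups
#2 VA=0x283C18C2E (r,user):
  L0 @0x19[0] → 0x24007  P=1,RW=1,US=1,PS=0
  L1 @0x24[10] → 0x26007  P=1,RW=1,US=1,PS=0
  L2 @0x26[30] → 0x2A007  P=1,RW=1,US=1,PS=0
  L3 @0x2A[24] → 0x2C003  P=1,RW=1,US=0,PS=0
  ⇒ fault: PROTECTION_VIOLATION  — 4 lookups
#3 VA=0x80C3A003D8 (r,user):
  L0 @0x19[1] → 0x2E007  P=1,RW=1,US=1,PS=0
  L1 @0x2E[3] → 0x31007  P=1,RW=1,US=1,PS=0
  L2 @0x31[29] → 0x32007  P=1,RW=1,US=1,PS=0
  L3 @0x32[0] → 0x33007  P=1,RW=1,US=1,PS=0
  ✓ 0x333D8  — 4 lookups
#4 VA=0xC80000003DD (r,user):
  L0 @0x19[25] → 0x36087  P=1,RW=1,US=1,PS=1
  ✓ 0x363DD (huge @L0)  — 1 lookups
#5 VA=0xB8181201E4A (w,user):
  L0 @0x19[23] → 0x37007  P=1,RW=1,US=1,PS=0
  L1 @0x37[6] → 0x38007  P=1,RW=1,US=1,PS=0
  L2 @0x38[9] → 0x39007  P=1,RW=1,US=1,PS=0
  L3 @0x39[1] → 0x3B005  P=1,RW=0,US=1,PS=0
  ⇒ fault: PROTECTION_VIOLATION  — 4 lookups
#6 VA=0x3020341DCF5 (w,kernel):
  L0 @0x19[6] → 0x3C007  P=1,RW=1,US=1,PS=0
  L1 @0x3C[8] → 0x3E007  P=1,RW=1,US=1,PS=0
  L2 @0x3E[26] → 0x41007  P=1,RW=1,US=1,PS=0
  L3 @0x41[29] → 0x44005  P=1,RW=0,US=1,PS=0
  ⇒ fault: PROTECTION_VIOLATION  — 4 lookups
#7 VA=0x68002C03DC3 (w,user):
  L0 @0x19[13] → 0x45007  P=1,RW=1,US=1,PS=0
  L1 @0x45[0] → 0x49007  P=1,RW=1,US=1,PS=0
  L2 @0x49[22] → 0x4C007  P=1,RW=1,US=1,PS=0
  L3 @0x4C[3] → 0x50007  P=1,RW=1,US=1,PS=0
  ✓ 0x50DC3  — 4 lookups

Access #0 fault: NONE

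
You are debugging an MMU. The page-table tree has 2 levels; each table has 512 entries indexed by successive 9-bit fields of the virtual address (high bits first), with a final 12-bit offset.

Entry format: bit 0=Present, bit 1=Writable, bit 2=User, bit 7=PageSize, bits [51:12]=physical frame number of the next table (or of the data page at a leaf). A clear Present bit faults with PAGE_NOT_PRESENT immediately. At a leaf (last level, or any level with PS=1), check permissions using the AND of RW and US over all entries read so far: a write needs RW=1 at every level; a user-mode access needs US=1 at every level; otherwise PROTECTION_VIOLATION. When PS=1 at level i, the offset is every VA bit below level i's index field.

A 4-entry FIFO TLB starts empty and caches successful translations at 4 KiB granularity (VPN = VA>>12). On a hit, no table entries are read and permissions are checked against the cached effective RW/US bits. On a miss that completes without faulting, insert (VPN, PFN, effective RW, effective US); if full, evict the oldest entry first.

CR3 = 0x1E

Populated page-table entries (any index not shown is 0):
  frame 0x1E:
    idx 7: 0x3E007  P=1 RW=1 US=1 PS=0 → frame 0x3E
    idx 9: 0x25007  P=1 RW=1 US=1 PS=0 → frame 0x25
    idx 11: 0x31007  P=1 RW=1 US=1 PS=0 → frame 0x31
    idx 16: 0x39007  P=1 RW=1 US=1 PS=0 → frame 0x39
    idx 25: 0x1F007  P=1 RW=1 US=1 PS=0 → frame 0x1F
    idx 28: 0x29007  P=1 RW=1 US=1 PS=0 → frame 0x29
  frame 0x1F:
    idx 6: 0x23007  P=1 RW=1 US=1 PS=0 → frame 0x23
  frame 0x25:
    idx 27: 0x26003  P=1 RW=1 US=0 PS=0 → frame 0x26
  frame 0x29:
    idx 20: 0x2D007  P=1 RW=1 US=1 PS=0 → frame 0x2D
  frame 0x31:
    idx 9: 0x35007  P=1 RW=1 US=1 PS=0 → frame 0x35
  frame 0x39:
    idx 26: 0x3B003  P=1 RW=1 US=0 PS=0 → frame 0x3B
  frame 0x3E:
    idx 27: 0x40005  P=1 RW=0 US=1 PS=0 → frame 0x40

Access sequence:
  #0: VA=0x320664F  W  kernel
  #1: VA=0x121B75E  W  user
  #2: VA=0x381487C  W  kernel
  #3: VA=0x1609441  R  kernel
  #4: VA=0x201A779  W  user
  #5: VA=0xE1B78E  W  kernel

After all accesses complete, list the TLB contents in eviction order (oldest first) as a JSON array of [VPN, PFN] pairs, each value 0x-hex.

Trace:
#0 VA=0x320664F (w,kernel):
  L0: frame=0x1E idx=25 entry=0x1F007 [P=1 RW=1 US=1 PS=0]
  L1: frame=0x1F idx=6 entry=0x23007 [P=1 RW=1 US=1 PS=0]
  → PA=0x2364F  (2 entries read)
#1 VA=0x121B75E (w,user):
  L0: frame=0x1E idx=9 entry=0x25007 [P=1 RW=1 US=1 PS=0]
  L1: frame=0x25 idx=27 entry=0x26003 [P=1 RW=1 US=0 PS=0]
  → PROTECTION_VIOLATION  (2 entries read)
#2 VA=0x381487C (w,kernel):
  L0: frame=0x1E idx=28 entry=0x29007 [P=1 RW=1 US=1 PS=0]
  L1: frame=0x29 idx=20 entry=0x2D007 [P=1 RW=1 US=1 PS=0]
  → PA=0x2D87C  (2 entries read)
#3 VA=0x1609441 (r,kernel):
  L0: frame=0x1E idx=11 entry=0x31007 [P=1 RW=1 US=1 PS=0]
  L1: frame=0x31 idx=9 entry=0x35007 [P=1 RW=1 US=1 PS=0]
  → PA=0x35441  (2 entries read)
#4 VA=0x201A779 (w,user):
  L0: frame=0x1E idx=16 entry=0x39007 [P=1 RW=1 US=1 PS=0]
  L1: frame=0x39 idx=26 entry=0x3B003 [P=1 RW=1 US=0 PS=0]
  → PROTECTION_VIOLATION  (2 entries read)
#5 VA=0xE1B78E (w,kernel):
  L0: frame=0x1E idx=7 entry=0x3E007 [P=1 RW=1 US=1 PS=0]
  L1: frame=0x3E idx=27 entry=0x40005 [P=1 RW=0 US=1 PS=0]
  → PROTECTION_VIOLATION  (2 entries read)

TLB: [["0x3206", "0x23"], ["0x3814", "0x2D"], ["0x1609", "0x35"]]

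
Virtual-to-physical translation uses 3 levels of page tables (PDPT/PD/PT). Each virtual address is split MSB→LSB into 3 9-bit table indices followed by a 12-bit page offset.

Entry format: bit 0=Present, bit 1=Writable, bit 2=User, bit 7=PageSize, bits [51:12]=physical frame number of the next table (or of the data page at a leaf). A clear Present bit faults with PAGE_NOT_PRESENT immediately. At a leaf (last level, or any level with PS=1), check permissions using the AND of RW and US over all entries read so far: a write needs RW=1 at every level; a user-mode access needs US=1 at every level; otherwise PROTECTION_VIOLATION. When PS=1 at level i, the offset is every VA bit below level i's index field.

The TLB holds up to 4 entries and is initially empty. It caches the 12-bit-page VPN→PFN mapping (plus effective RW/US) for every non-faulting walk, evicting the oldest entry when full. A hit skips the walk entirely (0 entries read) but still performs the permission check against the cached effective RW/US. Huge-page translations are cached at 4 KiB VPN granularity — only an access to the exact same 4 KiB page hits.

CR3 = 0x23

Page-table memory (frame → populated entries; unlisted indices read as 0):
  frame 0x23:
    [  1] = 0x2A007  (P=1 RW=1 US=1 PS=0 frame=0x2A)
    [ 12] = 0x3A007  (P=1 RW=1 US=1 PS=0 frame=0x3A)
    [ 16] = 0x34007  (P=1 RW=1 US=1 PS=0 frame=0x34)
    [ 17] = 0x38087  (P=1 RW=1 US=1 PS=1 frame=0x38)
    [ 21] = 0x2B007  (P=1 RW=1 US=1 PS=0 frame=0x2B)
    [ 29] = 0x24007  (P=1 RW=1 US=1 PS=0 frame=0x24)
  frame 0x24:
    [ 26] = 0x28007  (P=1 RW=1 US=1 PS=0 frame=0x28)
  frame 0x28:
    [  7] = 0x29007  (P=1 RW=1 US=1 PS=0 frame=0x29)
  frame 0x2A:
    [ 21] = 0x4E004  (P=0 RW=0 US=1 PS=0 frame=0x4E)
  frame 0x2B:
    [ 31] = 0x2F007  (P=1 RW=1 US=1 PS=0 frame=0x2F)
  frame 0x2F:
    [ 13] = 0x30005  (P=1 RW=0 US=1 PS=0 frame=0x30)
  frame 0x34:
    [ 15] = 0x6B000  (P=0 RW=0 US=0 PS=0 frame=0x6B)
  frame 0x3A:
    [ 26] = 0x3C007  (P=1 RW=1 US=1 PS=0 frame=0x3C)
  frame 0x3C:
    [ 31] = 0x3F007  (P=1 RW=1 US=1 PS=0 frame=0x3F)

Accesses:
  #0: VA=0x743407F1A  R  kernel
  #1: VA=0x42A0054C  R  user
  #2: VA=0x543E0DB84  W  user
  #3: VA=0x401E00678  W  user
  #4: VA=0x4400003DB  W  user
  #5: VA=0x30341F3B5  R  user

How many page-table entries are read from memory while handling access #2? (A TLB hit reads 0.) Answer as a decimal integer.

Walk each access:
#0 VA=0x743407F1A (r,kernel):
  L0: frame=0x23 idx=29 entry=0x24007 [P=1 RW=1 US=1 PS=0]
  L1: frame=0x24 idx=26 entry=0x28007 [P=1 RW=1 US=1 PS=0]
  L2: frame=0x28 idx=7 entry=0x29007 [P=1 RW=1 US=1 PS=0]
  → PA=0x29F1A  (3 entries read)
#1 VA=0x42A0054C (r,user):
  L0: frame=0x23 idx=1 entry=0x2A007 [P=1 RW=1 US=1 PS=0]
  L1: frame=0x2A idx=21 entry=0x4E004 [P=0 RW=0 US=1 PS=0]
  ✗ PAGE_NOT_PRESENT  [2 reads]
#2 VA=0x543E0DB84 (w,user):
  L0: frame=0x23 idx=21 entry=0x2B007 [P=1 RW=1 US=1 PS=0]
  L1: frame=0x2B idx=31 entry=0x2F007 [P=1 RW=1 US=1 PS=0]
  L2: frame=0x2F idx=13 entry=0x30005 [P=1 RW=0 US=1 PS=0]
  ✗ PROTECTION_VIOLATION  [3 reads]
#3 VA=0x401E00678 (w,user):
  L0: frame=0x23 idx=16 entry=0x34007 [P=1 RW=1 US=1 PS=0]
  L1: frame=0x34 idx=15 entry=0x6B000 [P=0 RW=0 US=0 PS=0]
  ✗ PAGE_NOT_PRESENT  [2 reads]
#4 VA=0x4400003DB (w,user):
  L0: frame=0x23 idx=17 entry=0x38087 [P=1 RW=1 US=1 PS=1]
  → PA=0x383DB (huge @L0)  (1 entries read)
#5 VA=0x30341F3B5 (r,user):
  L0: frame=0x23 idx=12 entry=0x3A007 [P=1 RW=1 US=1 PS=0]
  L1: frame=0x3A idx=26 entry=0x3C007 [P=1 RW=1 US=1 PS=0]
  L2: frame=0x3C idx=31 entry=0x3F007 [P=1 RW=1 US=1 PS=0]
  → PA=0x3F3B5  (3 entries read)

Entries read for #2: 3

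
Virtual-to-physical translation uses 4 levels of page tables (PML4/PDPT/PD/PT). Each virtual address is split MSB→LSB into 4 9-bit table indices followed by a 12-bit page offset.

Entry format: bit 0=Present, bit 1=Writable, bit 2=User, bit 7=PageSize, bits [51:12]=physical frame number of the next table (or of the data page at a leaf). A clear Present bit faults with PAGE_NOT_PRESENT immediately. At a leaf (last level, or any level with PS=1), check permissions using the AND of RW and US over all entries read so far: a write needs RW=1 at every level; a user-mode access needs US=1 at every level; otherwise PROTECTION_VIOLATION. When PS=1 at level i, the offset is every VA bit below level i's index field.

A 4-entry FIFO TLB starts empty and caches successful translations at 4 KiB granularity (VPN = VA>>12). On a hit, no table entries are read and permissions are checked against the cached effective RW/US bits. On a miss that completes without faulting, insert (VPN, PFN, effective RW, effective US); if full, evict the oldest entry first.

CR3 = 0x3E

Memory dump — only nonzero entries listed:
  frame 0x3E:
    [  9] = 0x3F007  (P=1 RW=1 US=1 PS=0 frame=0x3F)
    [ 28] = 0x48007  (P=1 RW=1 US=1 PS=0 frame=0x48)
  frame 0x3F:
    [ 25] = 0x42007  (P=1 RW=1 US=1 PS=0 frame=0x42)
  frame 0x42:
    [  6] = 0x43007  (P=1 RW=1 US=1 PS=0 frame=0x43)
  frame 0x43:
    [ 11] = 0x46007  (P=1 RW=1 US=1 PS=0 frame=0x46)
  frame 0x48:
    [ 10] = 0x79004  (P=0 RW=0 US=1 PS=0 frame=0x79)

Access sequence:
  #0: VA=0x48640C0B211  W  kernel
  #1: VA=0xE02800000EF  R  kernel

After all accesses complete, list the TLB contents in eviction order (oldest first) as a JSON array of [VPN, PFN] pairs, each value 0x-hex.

Per-access translation:
#0 VA=0x48640C0B211 (w,kernel):
  lvl0: tbl 0x3E, slot 9 ⇒ 0x3F007 (P1/RW1/US1/PS0)
  lvl1: tbl 0x3F, slot 25 ⇒ 0x42007 (P1/RW1/US1/PS0)
  lvl2: tbl 0x42, slot 6 ⇒ 0x43007 (P1/RW1/US1/PS0)
  lvl3: tbl 0x43, slot 11 ⇒ 0x46007 (P1/RW1/US1/PS0)
  ✓ 0x46211  — 4 lookups
#1 VA=0xE02800000EF (r,kernel):
  lvl0: tbl 0x3E, slot 28 ⇒ 0x48007 (P1/RW1/US1/PS0)
  lvl1: tbl 0x48, slot 10 ⇒ 0x79004 (P0/RW0/US1/PS0)
  ⇒ fault: PAGE_NOT_PRESENT  — 2 lookups

TLB: [["0x48640C0B", "0x46"]]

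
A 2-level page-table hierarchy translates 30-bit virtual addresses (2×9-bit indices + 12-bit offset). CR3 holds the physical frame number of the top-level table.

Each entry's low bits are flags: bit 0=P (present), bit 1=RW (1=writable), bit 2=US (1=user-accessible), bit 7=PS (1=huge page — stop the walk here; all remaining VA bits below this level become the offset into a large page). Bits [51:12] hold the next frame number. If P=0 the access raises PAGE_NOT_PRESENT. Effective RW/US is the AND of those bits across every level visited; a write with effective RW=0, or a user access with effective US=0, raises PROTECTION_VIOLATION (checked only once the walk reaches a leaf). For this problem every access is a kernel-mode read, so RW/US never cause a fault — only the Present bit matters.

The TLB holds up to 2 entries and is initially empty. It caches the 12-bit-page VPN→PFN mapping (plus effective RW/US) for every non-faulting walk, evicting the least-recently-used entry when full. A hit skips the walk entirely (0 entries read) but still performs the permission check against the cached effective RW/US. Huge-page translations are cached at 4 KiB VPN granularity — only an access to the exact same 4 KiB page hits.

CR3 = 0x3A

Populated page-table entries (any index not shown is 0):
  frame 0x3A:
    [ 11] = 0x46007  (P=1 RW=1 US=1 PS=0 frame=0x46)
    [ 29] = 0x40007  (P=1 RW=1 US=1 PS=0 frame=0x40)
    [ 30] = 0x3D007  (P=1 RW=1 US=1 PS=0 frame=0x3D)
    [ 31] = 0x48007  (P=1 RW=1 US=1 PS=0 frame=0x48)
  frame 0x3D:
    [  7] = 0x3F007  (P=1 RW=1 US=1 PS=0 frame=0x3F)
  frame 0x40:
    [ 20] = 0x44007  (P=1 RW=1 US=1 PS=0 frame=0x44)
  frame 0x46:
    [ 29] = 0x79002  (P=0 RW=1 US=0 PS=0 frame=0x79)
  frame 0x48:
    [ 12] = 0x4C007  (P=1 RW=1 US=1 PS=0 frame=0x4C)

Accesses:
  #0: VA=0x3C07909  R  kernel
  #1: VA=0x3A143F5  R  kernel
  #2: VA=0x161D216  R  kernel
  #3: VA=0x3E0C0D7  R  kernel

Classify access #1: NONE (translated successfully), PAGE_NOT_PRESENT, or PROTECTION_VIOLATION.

Walk each access:
#0 VA=0x3C07909 (r,kernel):
  lvl0: tbl 0x3A, slot 30 ⇒ 0x3D007 (P1/RW1/US1/PS0)
  lvl1: tbl 0x3D, slot 7 ⇒ 0x3F007 (P1/RW1/US1/PS0)
  ⇒ phys 0x3F909  [2 reads]
#1 VA=0x3A143F5 (r,kernel):
  lvl0: tbl 0x3A, slot 29 ⇒ 0x40007 (P1/RW1/US1/PS0)
  lvl1: tbl 0x40, slot 20 ⇒ 0x44007 (P1/RW1/US1/PS0)
  ⇒ phys 0x443F5  [2 reads]
#2 VA=0x161D216 (r,kernel):
  lvl0: tbl 0x3A, slot 11 ⇒ 0x46007 (P1/RW1/US1/PS0)
  lvl1: tbl 0x46, slot 29 ⇒ 0x79002 (P0/RW1/US0/PS0)
  ⇒ fault: PAGE_NOT_PRESENT  — 2 lookups
#3 VA=0x3E0C0D7 (r,kernel):
  lvl0: tbl 0x3A, slot 31 ⇒ 0x48007 (P1/RW1/US1/PS0)
  lvl1: tbl 0x48, slot 12 ⇒ 0x4C007 (P1/RW1/US1/PS0)
  ⇒ phys 0x4C0D7  [2 reads]

Access #1 fault: NONE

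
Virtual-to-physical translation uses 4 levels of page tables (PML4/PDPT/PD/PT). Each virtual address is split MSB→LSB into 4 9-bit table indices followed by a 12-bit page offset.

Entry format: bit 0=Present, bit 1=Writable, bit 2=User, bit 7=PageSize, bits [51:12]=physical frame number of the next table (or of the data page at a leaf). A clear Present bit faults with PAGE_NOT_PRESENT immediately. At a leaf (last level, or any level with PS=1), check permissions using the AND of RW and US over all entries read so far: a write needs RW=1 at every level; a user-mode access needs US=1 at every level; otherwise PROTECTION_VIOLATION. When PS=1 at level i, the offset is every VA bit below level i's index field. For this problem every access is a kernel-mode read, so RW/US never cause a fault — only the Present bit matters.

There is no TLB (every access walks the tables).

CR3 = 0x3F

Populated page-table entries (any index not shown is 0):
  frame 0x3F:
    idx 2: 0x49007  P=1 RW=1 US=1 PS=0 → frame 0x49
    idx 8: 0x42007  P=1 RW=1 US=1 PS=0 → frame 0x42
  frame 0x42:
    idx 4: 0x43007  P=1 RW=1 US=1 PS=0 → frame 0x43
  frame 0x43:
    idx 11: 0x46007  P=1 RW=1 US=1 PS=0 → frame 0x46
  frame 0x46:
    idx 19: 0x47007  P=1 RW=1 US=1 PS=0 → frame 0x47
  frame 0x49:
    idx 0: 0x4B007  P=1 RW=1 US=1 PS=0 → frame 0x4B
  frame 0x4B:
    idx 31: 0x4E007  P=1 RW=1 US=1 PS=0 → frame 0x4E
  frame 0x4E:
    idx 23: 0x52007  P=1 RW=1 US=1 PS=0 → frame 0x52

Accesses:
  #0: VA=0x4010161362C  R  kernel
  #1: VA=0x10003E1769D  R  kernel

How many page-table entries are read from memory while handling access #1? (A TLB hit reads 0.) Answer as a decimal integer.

Walk each access:
#0 VA=0x4010161362C (r,kernel):
  lvl0: tbl 0x3F, slot 8 ⇒ 0x42007 (P1/RW1/US1/PS0)
  lvl1: tbl 0x42, slot 4 ⇒ 0x43007 (P1/RW1/US1/PS0)
  lvl2: tbl 0x43, slot 11 ⇒ 0x46007 (P1/RW1/US1/PS0)
  lvl3: tbl 0x46, slot 19 ⇒ 0x47007 (P1/RW1/US1/PS0)
  ⇒ phys 0x4762C  [4 reads]
#1 VA=0x10003E1769D (r,kernel):
  lvl0: tbl 0x3F, slot 2 ⇒ 0x49007 (P1/RW1/US1/PS0)
  lvl1: tbl 0x49, slot 0 ⇒ 0x4B007 (P1/RW1/US1/PS0)
  lvl2: tbl 0x4B, slot 31 ⇒ 0x4E007 (P1/RW1/US1/PS0)
  lvl3: tbl 0x4E, slot 23 ⇒ 0x52007 (P1/RW1/US1/PS0)
  ⇒ phys 0x5269D  [4 reads]

Entries read for #1: 4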